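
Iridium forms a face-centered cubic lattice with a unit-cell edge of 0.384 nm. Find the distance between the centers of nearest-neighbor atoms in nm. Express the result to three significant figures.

0.272 nm

In an FCC structure, atoms touch along the face diagonal, so √2·a = 4r; the nearest-neighbor distance equals 2r = 0.7071·a.
d = 0.7071 × 0.384 = 0.272 nm.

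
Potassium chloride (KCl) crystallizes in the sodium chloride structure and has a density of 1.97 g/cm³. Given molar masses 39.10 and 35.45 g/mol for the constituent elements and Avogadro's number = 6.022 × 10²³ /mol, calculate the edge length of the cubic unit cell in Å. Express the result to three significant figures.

6.31 Å

M(KCl) = 74.55 g/mol; Z = 4 formula units per cell.
a³ = Z·M/(N_A·ρ) = 4 × 74.55 / (6.022 × 10²³ × 1.97) = 2.514 × 10^-22 cm³, so a = 6.311 × 10^-8 cm = 6.31 Å.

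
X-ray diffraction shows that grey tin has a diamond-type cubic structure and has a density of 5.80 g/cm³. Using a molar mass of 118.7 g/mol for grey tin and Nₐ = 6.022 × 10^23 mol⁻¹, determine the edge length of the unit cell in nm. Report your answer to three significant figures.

With Z = 8 atoms per diamond cubic cell, a³ = Z·M/(N_A·ρ) = 8 × 118.7 / (6.022 × 10²³ × 5.800 g/cm³) = 2.719 × 10^-22 cm³.
a = (2.719 × 10^-22)^(1/3) = 6.478 × 10^-8 cm = 0.648 nm.

0.648 nm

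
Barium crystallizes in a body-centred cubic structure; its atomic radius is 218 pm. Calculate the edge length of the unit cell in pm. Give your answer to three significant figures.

In a BCC lattice, atoms touch along the body diagonal, so √3·a = 4r.
a = 4r/√3 = 4 × 218 / 1.7321 = 503 pm.

503 pm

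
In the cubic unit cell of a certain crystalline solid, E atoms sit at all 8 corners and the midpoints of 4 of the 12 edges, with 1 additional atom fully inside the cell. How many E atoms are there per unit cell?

3

Corner atoms are shared by 8 cells (1/8 each), edge atoms by 4 (1/4 each), interior atoms are unshared.
Net atoms = 8 × 1/8 + 4 × 1/4 + 1 = 1 + 1 + 1 = 3.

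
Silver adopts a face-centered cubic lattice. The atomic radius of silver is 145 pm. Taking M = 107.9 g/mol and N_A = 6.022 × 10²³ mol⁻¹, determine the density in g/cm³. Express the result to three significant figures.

In an FCC lattice, atoms touch along the face diagonal, so √2·a = 4r, giving a = 410.1 pm = 4.101 × 10^-8 cm.
With Z = 4, ρ = Z·M/(N_A·a³) = 4 × 107.9 / (6.022 × 10²³ × 6.898 × 10^-23) = 10.39 g/cm³.

10.4 g/cm³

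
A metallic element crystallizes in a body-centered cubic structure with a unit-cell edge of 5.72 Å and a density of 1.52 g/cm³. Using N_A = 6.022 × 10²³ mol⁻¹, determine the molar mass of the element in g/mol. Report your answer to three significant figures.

A BCC cell has Z = 2 atoms; a = 5.720 × 10^-8 cm.
M = ρ·N_A·a³/Z = 1.52 × 6.022 × 10²³ × 1.871 × 10^-22 / 2 = 85.7 g/mol.

85.7 g/mol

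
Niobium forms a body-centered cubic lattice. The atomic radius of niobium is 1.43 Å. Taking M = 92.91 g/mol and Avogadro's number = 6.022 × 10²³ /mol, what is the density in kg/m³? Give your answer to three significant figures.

In a BCC lattice, atoms touch along the body diagonal, so √3·a = 4r, giving a = 3.302 Å = 3.302 × 10^-8 cm.
With Z = 2, ρ = Z·M/(N_A·a³) = 2 × 92.91 / (6.022 × 10²³ × 3.602 × 10^-23) = 8.567 g/cm³ = 8570 kg/m³.

8570 kg/m³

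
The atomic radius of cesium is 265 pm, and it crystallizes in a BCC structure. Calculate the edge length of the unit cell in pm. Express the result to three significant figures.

In a BCC lattice, atoms touch along the body diagonal, so √3·a = 4r.
a = 4r/√3 = 4 × 265 / 1.7321 = 612 pm.

612 pm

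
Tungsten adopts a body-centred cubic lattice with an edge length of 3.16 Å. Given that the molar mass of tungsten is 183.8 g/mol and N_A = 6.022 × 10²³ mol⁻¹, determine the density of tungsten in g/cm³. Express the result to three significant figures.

A BCC unit cell contains Z = 2 atoms.
Cell volume: a³ = (3.16 Å)³ = (3.160 × 10^-8 cm)³ = 3.155 × 10^-23 cm³.
ρ = Z·M/(N_A·a³) = 2 × 183.8 / (6.022 × 10²³ × 3.155 × 10^-23) = 19.35 g/cm³.

19.3 g/cm³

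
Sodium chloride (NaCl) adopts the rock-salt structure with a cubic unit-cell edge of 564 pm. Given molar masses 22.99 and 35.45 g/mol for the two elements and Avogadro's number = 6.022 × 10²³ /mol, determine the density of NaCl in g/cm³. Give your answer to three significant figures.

The rock-salt structure contains Z = 4 formula units per cell; M(NaCl) = 22.99 + 35.45 = 58.44 g/mol.
a³ = (5.640 × 10^-8 cm)³ = 1.794 × 10^-22 cm³.
ρ = 4 × 58.44 / (6.022 × 10²³ × 1.794 × 10^-22) = 2.164 g/cm³.

2.16 g/cm³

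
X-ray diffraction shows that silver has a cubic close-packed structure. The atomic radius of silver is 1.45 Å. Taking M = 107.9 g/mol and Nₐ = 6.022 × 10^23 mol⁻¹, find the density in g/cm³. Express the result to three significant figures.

10.4 g/cm³

In an FCC lattice, atoms touch along the face diagonal, so √2·a = 4r, giving a = 4.101 Å = 4.101 × 10^-8 cm.
With Z = 4, ρ = Z·M/(N_A·a³) = 4 × 107.9 / (6.022 × 10²³ × 6.898 × 10^-23) = 10.39 g/cm³.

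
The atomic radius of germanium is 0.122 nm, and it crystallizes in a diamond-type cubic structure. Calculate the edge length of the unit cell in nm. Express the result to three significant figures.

In a diamond cubic lattice, nearest neighbors lie along the body diagonal with √3·a = 8r.
a = 8r/√3 = 8 × 0.122 / 1.7321 = 0.563 nm.

0.563 nm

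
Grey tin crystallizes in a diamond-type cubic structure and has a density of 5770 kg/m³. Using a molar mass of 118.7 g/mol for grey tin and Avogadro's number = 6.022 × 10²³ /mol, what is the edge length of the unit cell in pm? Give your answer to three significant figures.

649 pm

With Z = 8 atoms per diamond cubic cell, a³ = Z·M/(N_A·ρ) = 8 × 118.7 / (6.022 × 10²³ × 5.770 g/cm³) = 2.733 × 10^-22 cm³.
a = (2.733 × 10^-22)^(1/3) = 6.489 × 10^-8 cm = 649 pm.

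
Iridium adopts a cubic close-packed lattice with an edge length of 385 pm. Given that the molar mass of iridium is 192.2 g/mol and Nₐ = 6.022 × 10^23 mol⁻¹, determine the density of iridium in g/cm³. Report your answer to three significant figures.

22.4 g/cm³

An FCC unit cell contains Z = 4 atoms.
Cell volume: a³ = (385 pm)³ = (3.850 × 10^-8 cm)³ = 5.707 × 10^-23 cm³.
ρ = Z·M/(N_A·a³) = 4 × 192.2 / (6.022 × 10²³ × 5.707 × 10^-23) = 22.37 g/cm³.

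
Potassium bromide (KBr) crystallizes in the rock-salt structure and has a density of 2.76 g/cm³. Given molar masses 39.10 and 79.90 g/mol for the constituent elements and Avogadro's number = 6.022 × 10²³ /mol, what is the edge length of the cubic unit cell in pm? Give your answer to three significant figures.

M(KBr) = 119.0 g/mol; Z = 4 formula units per cell.
a³ = Z·M/(N_A·ρ) = 4 × 119.0 / (6.022 × 10²³ × 2.76) = 2.864 × 10^-22 cm³, so a = 6.592 × 10^-8 cm = 659 pm.

659 pm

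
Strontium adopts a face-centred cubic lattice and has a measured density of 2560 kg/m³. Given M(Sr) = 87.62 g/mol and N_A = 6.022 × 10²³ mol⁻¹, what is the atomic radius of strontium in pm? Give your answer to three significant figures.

For an FCC cell (Z = 4), a³ = Z·M/(N_A·ρ) = 4 × 87.62 / (6.022 × 10²³ × 2.560) = 2.273 × 10^-22 cm³, so a = 6.103 × 10^-8 cm = 610.3 pm.
Atoms touch along the face diagonal, so √2·a = 4r, so r = 0.3536 × a = 216 pm.

216 pm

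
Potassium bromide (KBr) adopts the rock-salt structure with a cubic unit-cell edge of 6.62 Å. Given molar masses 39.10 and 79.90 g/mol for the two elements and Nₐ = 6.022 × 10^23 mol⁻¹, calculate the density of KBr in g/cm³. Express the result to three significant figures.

The rock-salt structure contains Z = 4 formula units per cell; M(KBr) = 39.10 + 79.90 = 119.0 g/mol.
a³ = (6.620 × 10^-8 cm)³ = 2.901 × 10^-22 cm³.
ρ = 4 × 119.0 / (6.022 × 10²³ × 2.901 × 10^-22) = 2.725 g/cm³.

2.72 g/cm³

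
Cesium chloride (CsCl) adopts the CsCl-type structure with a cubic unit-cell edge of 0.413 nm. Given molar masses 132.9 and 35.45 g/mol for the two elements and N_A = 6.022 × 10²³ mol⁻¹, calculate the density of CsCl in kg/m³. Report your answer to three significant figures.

3970 kg/m³

The CsCl-type structure contains Z = 1 formula unit per cell; M(CsCl) = 132.9 + 35.45 = 168.35 g/mol.
a³ = (4.130 × 10^-8 cm)³ = 7.044 × 10^-23 cm³.
ρ = 1 × 168.35 / (6.022 × 10²³ × 7.044 × 10^-23) = 3.968 g/cm³ = 3970 kg/m³.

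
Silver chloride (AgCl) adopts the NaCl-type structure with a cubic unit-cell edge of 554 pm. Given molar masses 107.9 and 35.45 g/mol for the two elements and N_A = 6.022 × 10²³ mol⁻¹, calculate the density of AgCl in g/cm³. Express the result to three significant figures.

5.60 g/cm³

The NaCl-type structure contains Z = 4 formula units per cell; M(AgCl) = 107.9 + 35.45 = 143.35 g/mol.
a³ = (5.540 × 10^-8 cm)³ = 1.700 × 10^-22 cm³.
ρ = 4 × 143.35 / (6.022 × 10²³ × 1.700 × 10^-22) = 5.600 g/cm³.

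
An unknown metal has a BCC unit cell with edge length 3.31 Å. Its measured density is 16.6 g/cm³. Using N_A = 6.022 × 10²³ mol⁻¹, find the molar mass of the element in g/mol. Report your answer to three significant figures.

A BCC cell has Z = 2 atoms; a = 3.310 × 10^-8 cm.
M = ρ·N_A·a³/Z = 16.6 × 6.022 × 10²³ × 3.626 × 10^-23 / 2 = 181 g/mol.

181 g/mol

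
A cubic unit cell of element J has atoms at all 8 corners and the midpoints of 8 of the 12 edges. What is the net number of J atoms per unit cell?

Corner atoms are shared by 8 cells (1/8 each), edge atoms by 4 (1/4 each).
Net atoms = 8 × 1/8 + 8 × 1/4 = 1 + 2 = 3.

3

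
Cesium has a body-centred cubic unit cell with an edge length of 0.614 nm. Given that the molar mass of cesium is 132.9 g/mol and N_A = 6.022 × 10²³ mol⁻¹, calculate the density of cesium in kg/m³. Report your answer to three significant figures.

1910 kg/m³

A BCC unit cell contains Z = 2 atoms.
Cell volume: a³ = (0.614 nm)³ = (6.140 × 10^-8 cm)³ = 2.315 × 10^-22 cm³.
ρ = Z·M/(N_A·a³) = 2 × 132.9 / (6.022 × 10²³ × 2.315 × 10^-22) = 1.907 g/cm³ = 1910 kg/m³.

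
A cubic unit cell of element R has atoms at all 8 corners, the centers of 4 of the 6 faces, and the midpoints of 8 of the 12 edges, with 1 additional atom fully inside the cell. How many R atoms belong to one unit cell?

6

Corner atoms are shared by 8 cells (1/8 each), face atoms by 2 (1/2 each), edge atoms by 4 (1/4 each), interior atoms are unshared.
Net atoms = 8 × 1/8 + 4 × 1/2 + 8 × 1/4 + 1 = 1 + 2 + 2 + 1 = 6.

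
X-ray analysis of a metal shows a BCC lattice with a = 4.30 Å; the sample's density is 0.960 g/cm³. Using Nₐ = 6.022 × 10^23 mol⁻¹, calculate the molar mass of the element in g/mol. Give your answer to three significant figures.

23.0 g/mol

A BCC cell has Z = 2 atoms; a = 4.300 × 10^-8 cm.
M = ρ·N_A·a³/Z = 0.960 × 6.022 × 10²³ × 7.951 × 10^-23 / 2 = 23.0 g/mol.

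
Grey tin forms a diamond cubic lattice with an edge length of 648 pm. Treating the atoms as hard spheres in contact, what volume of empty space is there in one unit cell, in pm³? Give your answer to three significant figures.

In a diamond cubic lattice nearest neighbors lie along the body diagonal with √3·a = 8r, so r = 0.2165a = 140.3 pm.
V_cell = a³ = 2.721 × 10^8 pm³; V_atoms = 8 × (4/3)πr³ = 9.254 × 10^7 pm³.
Empty space = 2.721 × 10^8 − 9.254 × 10^7 = 1.80 × 10^8 pm³.

1.80 × 10^8 pm³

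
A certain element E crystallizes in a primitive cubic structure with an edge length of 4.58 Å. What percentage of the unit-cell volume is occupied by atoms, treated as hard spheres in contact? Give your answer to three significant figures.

In a simple cubic lattice atoms touch along the cell edge, so a = 2r, so r = 0.5000a = 2.290 Å.
Packing fraction = Z·(4/3)πr³ / a³ = 1 × (4/3)π × (2.290)³ / (4.58)³ = 0.5236 = 52.4%.

52.4%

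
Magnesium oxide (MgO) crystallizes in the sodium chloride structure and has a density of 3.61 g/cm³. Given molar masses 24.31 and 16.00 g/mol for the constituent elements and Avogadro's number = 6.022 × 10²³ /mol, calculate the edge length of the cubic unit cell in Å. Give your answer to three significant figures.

M(MgO) = 40.31 g/mol; Z = 4 formula units per cell.
a³ = Z·M/(N_A·ρ) = 4 × 40.31 / (6.022 × 10²³ × 3.61) = 7.417 × 10^-23 cm³, so a = 4.202 × 10^-8 cm = 4.20 Å.

4.20 Å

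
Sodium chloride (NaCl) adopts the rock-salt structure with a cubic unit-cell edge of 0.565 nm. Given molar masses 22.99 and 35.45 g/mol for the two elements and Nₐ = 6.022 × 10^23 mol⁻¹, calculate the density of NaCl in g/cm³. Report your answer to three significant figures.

2.15 g/cm³

The rock-salt structure contains Z = 4 formula units per cell; M(NaCl) = 22.99 + 35.45 = 58.44 g/mol.
a³ = (5.650 × 10^-8 cm)³ = 1.804 × 10^-22 cm³.
ρ = 4 × 58.44 / (6.022 × 10²³ × 1.804 × 10^-22) = 2.152 g/cm³.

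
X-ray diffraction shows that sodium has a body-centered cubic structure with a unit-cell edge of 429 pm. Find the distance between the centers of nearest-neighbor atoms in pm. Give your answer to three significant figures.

In a BCC structure, atoms touch along the body diagonal, so √3·a = 4r; the nearest-neighbor distance equals 2r = 0.8660·a.
d = 0.8660 × 429 = 372 pm.

372 pm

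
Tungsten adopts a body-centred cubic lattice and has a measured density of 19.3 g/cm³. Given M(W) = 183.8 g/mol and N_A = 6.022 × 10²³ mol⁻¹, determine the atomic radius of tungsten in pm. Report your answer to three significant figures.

For a BCC cell (Z = 2), a³ = Z·M/(N_A·ρ) = 2 × 183.8 / (6.022 × 10²³ × 19.30) = 3.163 × 10^-23 cm³, so a = 3.162 × 10^-8 cm = 316.2 pm.
Atoms touch along the body diagonal, so √3·a = 4r, so r = 0.4330 × a = 137 pm.

137 pm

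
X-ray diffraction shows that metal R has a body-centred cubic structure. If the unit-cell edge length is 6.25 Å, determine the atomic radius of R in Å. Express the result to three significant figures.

In a BCC lattice, atoms touch along the body diagonal, so √3·a = 4r.
r = √3·a/4 = 1.7321 × 6.25 / 4 = 2.71 Å.

2.71 Å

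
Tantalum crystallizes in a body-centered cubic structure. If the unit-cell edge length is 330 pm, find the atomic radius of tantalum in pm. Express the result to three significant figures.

143 pm

In a BCC lattice, atoms touch along the body diagonal, so √3·a = 4r.
r = √3·a/4 = 1.7321 × 330 / 4 = 143 pm.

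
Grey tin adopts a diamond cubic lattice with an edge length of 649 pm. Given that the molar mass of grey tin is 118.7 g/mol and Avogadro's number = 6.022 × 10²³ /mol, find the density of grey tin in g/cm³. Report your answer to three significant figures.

5.77 g/cm³

A diamond cubic unit cell contains Z = 8 atoms.
Cell volume: a³ = (649 pm)³ = (6.490 × 10^-8 cm)³ = 2.734 × 10^-22 cm³.
ρ = Z·M/(N_A·a³) = 8 × 118.7 / (6.022 × 10²³ × 2.734 × 10^-22) = 5.769 g/cm³.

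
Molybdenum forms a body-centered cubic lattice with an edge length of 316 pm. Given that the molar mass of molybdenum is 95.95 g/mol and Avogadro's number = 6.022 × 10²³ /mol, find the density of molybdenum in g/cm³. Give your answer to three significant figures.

10.1 g/cm³

A BCC unit cell contains Z = 2 atoms.
Cell volume: a³ = (316 pm)³ = (3.160 × 10^-8 cm)³ = 3.155 × 10^-23 cm³.
ρ = Z·M/(N_A·a³) = 2 × 95.95 / (6.022 × 10²³ × 3.155 × 10^-23) = 10.10 g/cm³.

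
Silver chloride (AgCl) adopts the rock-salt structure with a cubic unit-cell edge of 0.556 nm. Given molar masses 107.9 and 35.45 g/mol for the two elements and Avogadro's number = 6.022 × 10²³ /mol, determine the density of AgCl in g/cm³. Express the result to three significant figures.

5.54 g/cm³

The rock-salt structure contains Z = 4 formula units per cell; M(AgCl) = 107.9 + 35.45 = 143.35 g/mol.
a³ = (5.560 × 10^-8 cm)³ = 1.719 × 10^-22 cm³.
ρ = 4 × 143.35 / (6.022 × 10²³ × 1.719 × 10^-22) = 5.540 g/cm³.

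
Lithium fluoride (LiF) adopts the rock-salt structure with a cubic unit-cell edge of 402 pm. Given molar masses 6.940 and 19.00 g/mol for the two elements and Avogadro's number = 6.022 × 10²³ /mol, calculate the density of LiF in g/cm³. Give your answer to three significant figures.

2.65 g/cm³

The rock-salt structure contains Z = 4 formula units per cell; M(LiF) = 6.940 + 19.00 = 25.94 g/mol.
a³ = (4.020 × 10^-8 cm)³ = 6.496 × 10^-23 cm³.
ρ = 4 × 25.94 / (6.022 × 10²³ × 6.496 × 10^-23) = 2.652 g/cm³.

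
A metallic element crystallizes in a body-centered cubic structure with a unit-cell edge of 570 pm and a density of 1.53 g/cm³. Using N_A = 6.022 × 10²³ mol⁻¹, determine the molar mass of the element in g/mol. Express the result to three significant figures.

A BCC cell has Z = 2 atoms; a = 5.700 × 10^-8 cm.
M = ρ·N_A·a³/Z = 1.53 × 6.022 × 10²³ × 1.852 × 10^-22 / 2 = 85.3 g/mol.

85.3 g/mol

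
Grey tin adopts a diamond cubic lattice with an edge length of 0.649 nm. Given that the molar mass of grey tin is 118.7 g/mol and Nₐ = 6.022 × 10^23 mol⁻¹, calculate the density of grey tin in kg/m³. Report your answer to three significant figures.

5770 kg/m³

A diamond cubic unit cell contains Z = 8 atoms.
Cell volume: a³ = (0.649 nm)³ = (6.490 × 10^-8 cm)³ = 2.734 × 10^-22 cm³.
ρ = Z·M/(N_A·a³) = 8 × 118.7 / (6.022 × 10²³ × 2.734 × 10^-22) = 5.769 g/cm³ = 5770 kg/m³.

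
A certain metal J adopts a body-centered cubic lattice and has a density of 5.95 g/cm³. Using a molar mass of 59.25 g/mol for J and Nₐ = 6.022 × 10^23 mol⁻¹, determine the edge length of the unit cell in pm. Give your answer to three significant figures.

With Z = 2 atoms per BCC cell, a³ = Z·M/(N_A·ρ) = 2 × 59.25 / (6.022 × 10²³ × 5.950 g/cm³) = 3.307 × 10^-23 cm³.
a = (3.307 × 10^-23)^(1/3) = 3.210 × 10^-8 cm = 321 pm.

321 pm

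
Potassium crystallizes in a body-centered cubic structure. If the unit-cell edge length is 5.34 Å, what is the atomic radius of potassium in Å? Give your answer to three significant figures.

In a BCC lattice, atoms touch along the body diagonal, so √3·a = 4r.
r = √3·a/4 = 1.7321 × 5.34 / 4 = 2.31 Å.

2.31 Å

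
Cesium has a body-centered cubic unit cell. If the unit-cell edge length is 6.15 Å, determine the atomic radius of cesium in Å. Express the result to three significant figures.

2.66 Å

In a BCC lattice, atoms touch along the body diagonal, so √3·a = 4r.
r = √3·a/4 = 1.7321 × 6.15 / 4 = 2.66 Å.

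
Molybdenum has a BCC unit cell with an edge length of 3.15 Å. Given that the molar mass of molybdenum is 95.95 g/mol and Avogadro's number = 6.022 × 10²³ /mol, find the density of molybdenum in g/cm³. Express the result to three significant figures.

10.2 g/cm³

A BCC unit cell contains Z = 2 atoms.
Cell volume: a³ = (3.15 Å)³ = (3.150 × 10^-8 cm)³ = 3.126 × 10^-23 cm³.
ρ = Z·M/(N_A·a³) = 2 × 95.95 / (6.022 × 10²³ × 3.126 × 10^-23) = 10.20 g/cm³.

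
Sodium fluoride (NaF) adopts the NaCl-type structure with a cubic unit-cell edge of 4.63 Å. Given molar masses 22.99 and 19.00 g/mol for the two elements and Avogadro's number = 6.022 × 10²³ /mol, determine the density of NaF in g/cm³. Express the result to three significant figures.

The NaCl-type structure contains Z = 4 formula units per cell; M(NaF) = 22.99 + 19.00 = 41.99 g/mol.
a³ = (4.630 × 10^-8 cm)³ = 9.925 × 10^-23 cm³.
ρ = 4 × 41.99 / (6.022 × 10²³ × 9.925 × 10^-23) = 2.810 g/cm³.

2.81 g/cm³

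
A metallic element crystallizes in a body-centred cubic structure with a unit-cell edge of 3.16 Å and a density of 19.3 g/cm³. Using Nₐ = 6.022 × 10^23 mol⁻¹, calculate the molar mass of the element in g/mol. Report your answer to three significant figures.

A BCC cell has Z = 2 atoms; a = 3.160 × 10^-8 cm.
M = ρ·N_A·a³/Z = 19.3 × 6.022 × 10²³ × 3.155 × 10^-23 / 2 = 183 g/mol.

183 g/mol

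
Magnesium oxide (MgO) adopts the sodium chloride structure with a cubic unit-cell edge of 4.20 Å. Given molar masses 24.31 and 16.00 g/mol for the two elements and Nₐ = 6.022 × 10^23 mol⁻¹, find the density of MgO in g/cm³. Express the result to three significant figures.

3.61 g/cm³

The sodium chloride structure contains Z = 4 formula units per cell; M(MgO) = 24.31 + 16.00 = 40.31 g/mol.
a³ = (4.200 × 10^-8 cm)³ = 7.409 × 10^-23 cm³.
ρ = 4 × 40.31 / (6.022 × 10²³ × 7.409 × 10^-23) = 3.614 g/cm³.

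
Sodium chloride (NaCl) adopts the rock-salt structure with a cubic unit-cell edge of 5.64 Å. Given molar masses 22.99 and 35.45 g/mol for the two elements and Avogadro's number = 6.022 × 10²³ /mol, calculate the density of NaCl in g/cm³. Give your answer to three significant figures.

The rock-salt structure contains Z = 4 formula units per cell; M(NaCl) = 22.99 + 35.45 = 58.44 g/mol.
a³ = (5.640 × 10^-8 cm)³ = 1.794 × 10^-22 cm³.
ρ = 4 × 58.44 / (6.022 × 10²³ × 1.794 × 10^-22) = 2.164 g/cm³.

2.16 g/cm³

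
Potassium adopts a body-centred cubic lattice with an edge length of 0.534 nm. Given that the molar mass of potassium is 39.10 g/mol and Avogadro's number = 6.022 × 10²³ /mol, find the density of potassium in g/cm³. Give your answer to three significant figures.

0.853 g/cm³

A BCC unit cell contains Z = 2 atoms.
Cell volume: a³ = (0.534 nm)³ = (5.340 × 10^-8 cm)³ = 1.523 × 10^-22 cm³.
ρ = Z·M/(N_A·a³) = 2 × 39.10 / (6.022 × 10²³ × 1.523 × 10^-22) = 0.8528 g/cm³.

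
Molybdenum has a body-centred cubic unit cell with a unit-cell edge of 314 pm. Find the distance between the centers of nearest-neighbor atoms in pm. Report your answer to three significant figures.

In a BCC structure, atoms touch along the body diagonal, so √3·a = 4r; the nearest-neighbor distance equals 2r = 0.8660·a.
d = 0.8660 × 314 = 272 pm.

272 pm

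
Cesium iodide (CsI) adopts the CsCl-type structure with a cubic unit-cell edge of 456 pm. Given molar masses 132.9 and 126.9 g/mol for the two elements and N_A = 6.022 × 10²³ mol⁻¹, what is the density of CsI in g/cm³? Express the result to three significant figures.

4.55 g/cm³

The CsCl-type structure contains Z = 1 formula unit per cell; M(CsI) = 132.9 + 126.9 = 259.8 g/mol.
a³ = (4.560 × 10^-8 cm)³ = 9.482 × 10^-23 cm³.
ρ = 1 × 259.8 / (6.022 × 10²³ × 9.482 × 10^-23) = 4.550 g/cm³.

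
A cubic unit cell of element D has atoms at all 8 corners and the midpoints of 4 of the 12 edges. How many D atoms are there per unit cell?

2

Corner atoms are shared by 8 cells (1/8 each), edge atoms by 4 (1/4 each).
Net atoms = 8 × 1/8 + 4 × 1/4 = 1 + 1 = 2.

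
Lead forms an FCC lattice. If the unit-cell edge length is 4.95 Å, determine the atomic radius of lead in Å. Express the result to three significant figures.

1.75 Å

In an FCC lattice, atoms touch along the face diagonal, so √2·a = 4r.
r = √2·a/4 = 1.4142 × 4.95 / 4 = 1.75 Å.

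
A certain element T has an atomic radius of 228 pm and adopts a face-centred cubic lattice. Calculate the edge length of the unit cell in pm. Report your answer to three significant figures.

In an FCC lattice, atoms touch along the face diagonal, so √2·a = 4r.
a = 4r/√2 = 4 × 228 / 1.4142 = 645 pm.

645 pm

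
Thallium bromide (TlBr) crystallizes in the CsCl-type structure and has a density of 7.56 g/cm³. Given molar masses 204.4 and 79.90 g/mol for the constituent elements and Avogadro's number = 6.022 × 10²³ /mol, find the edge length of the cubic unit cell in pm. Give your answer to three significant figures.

M(TlBr) = 284.3 g/mol; Z = 1 formula unit per cell.
a³ = Z·M/(N_A·ρ) = 1 × 284.3 / (6.022 × 10²³ × 7.56) = 6.245 × 10^-23 cm³, so a = 3.967 × 10^-8 cm = 397 pm.

397 pm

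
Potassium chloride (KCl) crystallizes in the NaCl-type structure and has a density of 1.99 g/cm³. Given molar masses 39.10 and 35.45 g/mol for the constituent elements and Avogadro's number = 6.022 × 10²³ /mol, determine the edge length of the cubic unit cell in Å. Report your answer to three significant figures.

M(KCl) = 74.55 g/mol; Z = 4 formula units per cell.
a³ = Z·M/(N_A·ρ) = 4 × 74.55 / (6.022 × 10²³ × 1.99) = 2.488 × 10^-22 cm³, so a = 6.290 × 10^-8 cm = 6.29 Å.

6.29 Å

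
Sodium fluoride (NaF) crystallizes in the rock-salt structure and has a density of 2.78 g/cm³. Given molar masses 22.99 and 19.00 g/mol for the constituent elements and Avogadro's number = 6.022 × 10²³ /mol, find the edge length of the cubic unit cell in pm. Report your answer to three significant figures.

M(NaF) = 41.99 g/mol; Z = 4 formula units per cell.
a³ = Z·M/(N_A·ρ) = 4 × 41.99 / (6.022 × 10²³ × 2.78) = 1.003 × 10^-22 cm³, so a = 4.647 × 10^-8 cm = 465 pm.

465 pm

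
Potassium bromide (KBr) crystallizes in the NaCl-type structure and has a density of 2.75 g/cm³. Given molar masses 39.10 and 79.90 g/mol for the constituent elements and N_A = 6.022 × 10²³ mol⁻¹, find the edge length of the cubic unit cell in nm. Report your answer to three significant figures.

M(KBr) = 119.0 g/mol; Z = 4 formula units per cell.
a³ = Z·M/(N_A·ρ) = 4 × 119.0 / (6.022 × 10²³ × 2.75) = 2.874 × 10^-22 cm³, so a = 6.600 × 10^-8 cm = 0.660 nm.

0.660 nm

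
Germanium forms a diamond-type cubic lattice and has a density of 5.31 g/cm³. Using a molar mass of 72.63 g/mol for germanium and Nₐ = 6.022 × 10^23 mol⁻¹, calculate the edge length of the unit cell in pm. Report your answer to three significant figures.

With Z = 8 atoms per diamond cubic cell, a³ = Z·M/(N_A·ρ) = 8 × 72.63 / (6.022 × 10²³ × 5.310 g/cm³) = 1.817 × 10^-22 cm³.
a = (1.817 × 10^-22)^(1/3) = 5.664 × 10^-8 cm = 566 pm.

566 pm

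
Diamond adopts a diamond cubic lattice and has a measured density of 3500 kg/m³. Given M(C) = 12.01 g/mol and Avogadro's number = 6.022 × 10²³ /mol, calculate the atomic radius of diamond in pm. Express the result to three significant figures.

For a diamond cubic cell (Z = 8), a³ = Z·M/(N_A·ρ) = 8 × 12.01 / (6.022 × 10²³ × 3.500) = 4.559 × 10^-23 cm³, so a = 3.572 × 10^-8 cm = 357.2 pm.
Nearest neighbors lie along the body diagonal with √3·a = 8r, so r = 0.2165 × a = 77.3 pm.

77.3 pm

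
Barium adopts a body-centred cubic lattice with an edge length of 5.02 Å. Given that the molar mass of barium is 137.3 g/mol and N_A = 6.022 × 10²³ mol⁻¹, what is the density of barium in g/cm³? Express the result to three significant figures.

A BCC unit cell contains Z = 2 atoms.
Cell volume: a³ = (5.02 Å)³ = (5.020 × 10^-8 cm)³ = 1.265 × 10^-22 cm³.
ρ = Z·M/(N_A·a³) = 2 × 137.3 / (6.022 × 10²³ × 1.265 × 10^-22) = 3.605 g/cm³.

3.60 g/cm³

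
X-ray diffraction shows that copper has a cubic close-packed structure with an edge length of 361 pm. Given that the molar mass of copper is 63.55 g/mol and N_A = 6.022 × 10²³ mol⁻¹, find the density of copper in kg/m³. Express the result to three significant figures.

8970 kg/m³

An FCC unit cell contains Z = 4 atoms.
Cell volume: a³ = (361 pm)³ = (3.610 × 10^-8 cm)³ = 4.705 × 10^-23 cm³.
ρ = Z·M/(N_A·a³) = 4 × 63.55 / (6.022 × 10²³ × 4.705 × 10^-23) = 8.972 g/cm³ = 8970 kg/m³.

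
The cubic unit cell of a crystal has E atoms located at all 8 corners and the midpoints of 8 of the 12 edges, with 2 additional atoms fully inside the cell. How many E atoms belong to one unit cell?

Corner atoms are shared by 8 cells (1/8 each), edge atoms by 4 (1/4 each), interior atoms are unshared.
Net atoms = 8 × 1/8 + 8 × 1/4 + 2 = 1 + 2 + 2 = 5.

5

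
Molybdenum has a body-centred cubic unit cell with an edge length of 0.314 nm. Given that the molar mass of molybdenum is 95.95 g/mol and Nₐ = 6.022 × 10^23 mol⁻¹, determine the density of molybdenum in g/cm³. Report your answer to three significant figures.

10.3 g/cm³

A BCC unit cell contains Z = 2 atoms.
Cell volume: a³ = (0.314 nm)³ = (3.140 × 10^-8 cm)³ = 3.096 × 10^-23 cm³.
ρ = Z·M/(N_A·a³) = 2 × 95.95 / (6.022 × 10²³ × 3.096 × 10^-23) = 10.29 g/cm³.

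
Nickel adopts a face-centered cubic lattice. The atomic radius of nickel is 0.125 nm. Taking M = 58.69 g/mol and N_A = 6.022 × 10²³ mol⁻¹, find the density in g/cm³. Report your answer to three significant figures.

In an FCC lattice, atoms touch along the face diagonal, so √2·a = 4r, giving a = 0.3536 nm = 3.536 × 10^-8 cm.
With Z = 4, ρ = Z·M/(N_A·a³) = 4 × 58.69 / (6.022 × 10²³ × 4.419 × 10^-23) = 8.821 g/cm³.

8.82 g/cm³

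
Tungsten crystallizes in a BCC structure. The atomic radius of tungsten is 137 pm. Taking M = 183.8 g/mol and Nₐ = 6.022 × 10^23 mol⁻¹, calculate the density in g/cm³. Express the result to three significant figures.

In a BCC lattice, atoms touch along the body diagonal, so √3·a = 4r, giving a = 316.4 pm = 3.164 × 10^-8 cm.
With Z = 2, ρ = Z·M/(N_A·a³) = 2 × 183.8 / (6.022 × 10²³ × 3.167 × 10^-23) = 19.27 g/cm³.

19.3 g/cm³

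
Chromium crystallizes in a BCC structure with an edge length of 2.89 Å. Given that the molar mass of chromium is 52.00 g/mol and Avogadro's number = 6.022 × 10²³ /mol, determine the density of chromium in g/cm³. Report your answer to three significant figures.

7.15 g/cm³

A BCC unit cell contains Z = 2 atoms.
Cell volume: a³ = (2.89 Å)³ = (2.890 × 10^-8 cm)³ = 2.414 × 10^-23 cm³.
ρ = Z·M/(N_A·a³) = 2 × 52.00 / (6.022 × 10²³ × 2.414 × 10^-23) = 7.155 g/cm³.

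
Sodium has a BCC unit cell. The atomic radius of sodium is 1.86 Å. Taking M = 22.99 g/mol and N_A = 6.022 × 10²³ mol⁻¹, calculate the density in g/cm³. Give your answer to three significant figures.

0.963 g/cm³

In a BCC lattice, atoms touch along the body diagonal, so √3·a = 4r, giving a = 4.295 Å = 4.295 × 10^-8 cm.
With Z = 2, ρ = Z·M/(N_A·a³) = 2 × 22.99 / (6.022 × 10²³ × 7.926 × 10^-23) = 0.9634 g/cm³.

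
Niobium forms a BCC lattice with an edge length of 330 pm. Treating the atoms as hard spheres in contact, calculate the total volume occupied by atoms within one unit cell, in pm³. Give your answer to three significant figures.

2.44 × 10^7 pm³

In a BCC lattice atoms touch along the body diagonal, so √3·a = 4r, so r = 0.4330a = 142.9 pm.
V_atoms = Z × (4/3)πr³ = 2 × (4/3)π × (142.9)³ = 2.44 × 10^7 pm³.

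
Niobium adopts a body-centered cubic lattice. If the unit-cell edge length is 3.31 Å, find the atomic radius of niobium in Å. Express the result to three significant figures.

1.43 Å

In a BCC lattice, atoms touch along the body diagonal, so √3·a = 4r.
r = √3·a/4 = 1.7321 × 3.31 / 4 = 1.43 Å.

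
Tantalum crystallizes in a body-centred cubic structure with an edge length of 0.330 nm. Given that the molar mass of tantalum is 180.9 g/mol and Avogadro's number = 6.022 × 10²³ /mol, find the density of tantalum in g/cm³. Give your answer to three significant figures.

A BCC unit cell contains Z = 2 atoms.
Cell volume: a³ = (0.330 nm)³ = (3.300 × 10^-8 cm)³ = 3.594 × 10^-23 cm³.
ρ = Z·M/(N_A·a³) = 2 × 180.9 / (6.022 × 10²³ × 3.594 × 10^-23) = 16.72 g/cm³.

16.7 g/cm³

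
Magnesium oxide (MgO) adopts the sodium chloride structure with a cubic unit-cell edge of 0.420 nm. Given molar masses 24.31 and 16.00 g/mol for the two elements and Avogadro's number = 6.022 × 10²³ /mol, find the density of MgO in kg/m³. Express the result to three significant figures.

3610 kg/m³

The sodium chloride structure contains Z = 4 formula units per cell; M(MgO) = 24.31 + 16.00 = 40.31 g/mol.
a³ = (4.200 × 10^-8 cm)³ = 7.409 × 10^-23 cm³.
ρ = 4 × 40.31 / (6.022 × 10²³ × 7.409 × 10^-23) = 3.614 g/cm³ = 3610 kg/m³.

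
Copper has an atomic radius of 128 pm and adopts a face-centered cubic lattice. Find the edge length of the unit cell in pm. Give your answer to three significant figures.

In an FCC lattice, atoms touch along the face diagonal, so √2·a = 4r.
a = 4r/√2 = 4 × 128 / 1.4142 = 362 pm.

362 pm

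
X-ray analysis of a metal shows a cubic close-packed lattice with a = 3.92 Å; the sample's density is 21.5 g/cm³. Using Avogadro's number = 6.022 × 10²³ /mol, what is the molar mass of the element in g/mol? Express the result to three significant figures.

195 g/mol

An FCC cell has Z = 4 atoms; a = 3.920 × 10^-8 cm.
M = ρ·N_A·a³/Z = 21.5 × 6.022 × 10²³ × 6.024 × 10^-23 / 4 = 195 g/mol.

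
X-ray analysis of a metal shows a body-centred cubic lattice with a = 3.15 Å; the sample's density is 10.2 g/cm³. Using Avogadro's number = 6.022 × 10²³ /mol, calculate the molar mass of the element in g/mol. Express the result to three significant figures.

96.0 g/mol

A BCC cell has Z = 2 atoms; a = 3.150 × 10^-8 cm.
M = ρ·N_A·a³/Z = 10.2 × 6.022 × 10²³ × 3.126 × 10^-23 / 2 = 96.0 g/mol.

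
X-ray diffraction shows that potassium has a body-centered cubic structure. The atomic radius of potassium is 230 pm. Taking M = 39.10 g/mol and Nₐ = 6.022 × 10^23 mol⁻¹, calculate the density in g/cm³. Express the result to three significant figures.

In a BCC lattice, atoms touch along the body diagonal, so √3·a = 4r, giving a = 531.2 pm = 5.312 × 10^-8 cm.
With Z = 2, ρ = Z·M/(N_A·a³) = 2 × 39.10 / (6.022 × 10²³ × 1.499 × 10^-22) = 0.8665 g/cm³.

0.867 g/cm³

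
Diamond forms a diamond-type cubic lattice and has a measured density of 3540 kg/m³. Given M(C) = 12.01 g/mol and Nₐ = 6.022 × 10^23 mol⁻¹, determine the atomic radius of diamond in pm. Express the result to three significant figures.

77.0 pm

For a diamond cubic cell (Z = 8), a³ = Z·M/(N_A·ρ) = 8 × 12.01 / (6.022 × 10²³ × 3.540) = 4.507 × 10^-23 cm³, so a = 3.559 × 10^-8 cm = 355.9 pm.
Nearest neighbors lie along the body diagonal with √3·a = 8r, so r = 0.2165 × a = 77.0 pm.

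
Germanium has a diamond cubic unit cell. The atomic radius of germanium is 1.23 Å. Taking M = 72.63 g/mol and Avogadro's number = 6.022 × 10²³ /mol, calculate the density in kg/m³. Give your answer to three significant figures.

5260 kg/m³

In a diamond cubic lattice, nearest neighbors lie along the body diagonal with √3·a = 8r, giving a = 5.681 Å = 5.681 × 10^-8 cm.
With Z = 8, ρ = Z·M/(N_A·a³) = 8 × 72.63 / (6.022 × 10²³ × 1.834 × 10^-22) = 5.262 g/cm³ = 5260 kg/m³.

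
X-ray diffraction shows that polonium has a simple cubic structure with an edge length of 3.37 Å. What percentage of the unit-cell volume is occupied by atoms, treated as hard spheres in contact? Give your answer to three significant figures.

52.4%

In a simple cubic lattice atoms touch along the cell edge, so a = 2r, so r = 0.5000a = 1.685 Å.
Packing fraction = Z·(4/3)πr³ / a³ = 1 × (4/3)π × (1.685)³ / (3.37)³ = 0.5236 = 52.4%.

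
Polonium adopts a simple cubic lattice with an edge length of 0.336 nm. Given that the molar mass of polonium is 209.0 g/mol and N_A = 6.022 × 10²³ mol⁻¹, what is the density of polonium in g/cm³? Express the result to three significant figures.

A simple cubic unit cell contains Z = 1 atom.
Cell volume: a³ = (0.336 nm)³ = (3.360 × 10^-8 cm)³ = 3.793 × 10^-23 cm³.
ρ = Z·M/(N_A·a³) = 1 × 209.0 / (6.022 × 10²³ × 3.793 × 10^-23) = 9.149 g/cm³.

9.15 g/cm³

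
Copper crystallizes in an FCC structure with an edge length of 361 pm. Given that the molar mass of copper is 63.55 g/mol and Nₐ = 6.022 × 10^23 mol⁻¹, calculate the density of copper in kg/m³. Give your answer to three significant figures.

8970 kg/m³

An FCC unit cell contains Z = 4 atoms.
Cell volume: a³ = (361 pm)³ = (3.610 × 10^-8 cm)³ = 4.705 × 10^-23 cm³.
ρ = Z·M/(N_A·a³) = 4 × 63.55 / (6.022 × 10²³ × 4.705 × 10^-23) = 8.972 g/cm³ = 8970 kg/m³.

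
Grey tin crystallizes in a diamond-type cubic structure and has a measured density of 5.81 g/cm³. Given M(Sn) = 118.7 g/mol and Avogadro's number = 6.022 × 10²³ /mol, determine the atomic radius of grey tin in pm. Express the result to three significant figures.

For a diamond cubic cell (Z = 8), a³ = Z·M/(N_A·ρ) = 8 × 118.7 / (6.022 × 10²³ × 5.810) = 2.714 × 10^-22 cm³, so a = 6.475 × 10^-8 cm = 647.5 pm.
Nearest neighbors lie along the body diagonal with √3·a = 8r, so r = 0.2165 × a = 140 pm.

140 pm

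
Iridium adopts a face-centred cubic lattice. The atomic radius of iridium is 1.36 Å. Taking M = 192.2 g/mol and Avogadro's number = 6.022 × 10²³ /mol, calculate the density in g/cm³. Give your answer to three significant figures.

In an FCC lattice, atoms touch along the face diagonal, so √2·a = 4r, giving a = 3.847 Å = 3.847 × 10^-8 cm.
With Z = 4, ρ = Z·M/(N_A·a³) = 4 × 192.2 / (6.022 × 10²³ × 5.692 × 10^-23) = 22.43 g/cm³.

22.4 g/cm³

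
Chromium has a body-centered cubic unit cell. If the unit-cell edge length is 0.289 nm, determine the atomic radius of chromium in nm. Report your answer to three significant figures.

In a BCC lattice, atoms touch along the body diagonal, so √3·a = 4r.
r = √3·a/4 = 1.7321 × 0.289 / 4 = 0.125 nm.

0.125 nm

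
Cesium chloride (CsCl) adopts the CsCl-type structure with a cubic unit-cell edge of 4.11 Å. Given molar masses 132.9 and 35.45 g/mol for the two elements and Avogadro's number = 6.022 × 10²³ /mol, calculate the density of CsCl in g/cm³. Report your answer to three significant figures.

4.03 g/cm³

The CsCl-type structure contains Z = 1 formula unit per cell; M(CsCl) = 132.9 + 35.45 = 168.35 g/mol.
a³ = (4.110 × 10^-8 cm)³ = 6.943 × 10^-23 cm³.
ρ = 1 × 168.35 / (6.022 × 10²³ × 6.943 × 10^-23) = 4.027 g/cm³.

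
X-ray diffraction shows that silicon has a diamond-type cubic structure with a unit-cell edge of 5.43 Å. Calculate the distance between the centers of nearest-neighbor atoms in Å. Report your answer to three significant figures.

2.35 Å

In a diamond cubic structure, nearest neighbors lie along the body diagonal with √3·a = 8r; the nearest-neighbor distance equals 2r = 0.4330·a.
d = 0.4330 × 5.43 = 2.35 Å.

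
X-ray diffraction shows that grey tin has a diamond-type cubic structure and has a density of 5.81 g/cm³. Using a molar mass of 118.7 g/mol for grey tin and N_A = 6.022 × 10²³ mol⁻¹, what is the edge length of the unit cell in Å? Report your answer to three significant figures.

With Z = 8 atoms per diamond cubic cell, a³ = Z·M/(N_A·ρ) = 8 × 118.7 / (6.022 × 10²³ × 5.810 g/cm³) = 2.714 × 10^-22 cm³.
a = (2.714 × 10^-22)^(1/3) = 6.475 × 10^-8 cm = 6.47 Å.

6.47 Å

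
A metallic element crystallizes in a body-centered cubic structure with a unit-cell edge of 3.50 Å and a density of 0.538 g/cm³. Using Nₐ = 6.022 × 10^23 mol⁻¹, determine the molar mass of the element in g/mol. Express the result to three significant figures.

6.95 g/mol

A BCC cell has Z = 2 atoms; a = 3.500 × 10^-8 cm.
M = ρ·N_A·a³/Z = 0.538 × 6.022 × 10²³ × 4.288 × 10^-23 / 2 = 6.95 g/mol.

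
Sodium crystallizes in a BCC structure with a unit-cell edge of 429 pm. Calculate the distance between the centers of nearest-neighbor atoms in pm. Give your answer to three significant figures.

In a BCC structure, atoms touch along the body diagonal, so √3·a = 4r; the nearest-neighbor distance equals 2r = 0.8660·a.
d = 0.8660 × 429 = 372 pm.

372 pm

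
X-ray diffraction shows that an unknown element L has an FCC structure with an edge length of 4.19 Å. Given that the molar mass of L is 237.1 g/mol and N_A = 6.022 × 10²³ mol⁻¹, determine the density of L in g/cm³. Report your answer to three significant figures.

21.4 g/cm³

An FCC unit cell contains Z = 4 atoms.
Cell volume: a³ = (4.19 Å)³ = (4.190 × 10^-8 cm)³ = 7.356 × 10^-23 cm³.
ρ = Z·M/(N_A·a³) = 4 × 237.1 / (6.022 × 10²³ × 7.356 × 10^-23) = 21.41 g/cm³.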